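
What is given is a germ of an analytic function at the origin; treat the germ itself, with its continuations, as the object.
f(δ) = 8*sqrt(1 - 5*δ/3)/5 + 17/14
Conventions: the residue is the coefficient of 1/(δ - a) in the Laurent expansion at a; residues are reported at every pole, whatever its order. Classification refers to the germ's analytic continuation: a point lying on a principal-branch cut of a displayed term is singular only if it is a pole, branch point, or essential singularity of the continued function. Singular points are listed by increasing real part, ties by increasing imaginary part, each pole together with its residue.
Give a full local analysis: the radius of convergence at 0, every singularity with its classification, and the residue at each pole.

Branch term (8/5)*sqrt(1 - δ/(3/5)): its argument vanishes at δ = 3/5, a square-root branch point, modulus 3/5.
The radius of convergence is the smallest modulus among the singular points: 3/5.

Radius of convergence at 0: 3/5.
At 3/5: an algebraic (square-root) branch point.


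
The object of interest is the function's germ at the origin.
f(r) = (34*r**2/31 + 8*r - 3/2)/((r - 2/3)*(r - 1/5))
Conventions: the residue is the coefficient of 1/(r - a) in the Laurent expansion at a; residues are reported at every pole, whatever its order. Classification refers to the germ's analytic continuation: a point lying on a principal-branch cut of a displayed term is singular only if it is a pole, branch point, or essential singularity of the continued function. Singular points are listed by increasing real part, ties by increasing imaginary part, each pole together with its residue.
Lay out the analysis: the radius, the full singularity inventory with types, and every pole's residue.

Radius of convergence at 0: 1/5.
At 1/5: a pole of order 1; residue -669/2170.
At 2/3: a pole of order 1; residue 12055/1302.

Denominator factor (r - 1/5): pole of order 1 at 1/5, modulus 1/5.
Denominator factor (r - 2/3): pole of order 1 at 2/3, modulus 2/3.
The radius of convergence is the smallest modulus among the singular points: 1/5.
At the order-1 pole 1/5 set g(r) = (r - (1/5))*f(r) = (34*r**2/31 + 8*r - 3/2)/(r - 2/3).
Simple pole: residue = g(a) at a = 1/5, which is -669/2170.
At the order-1 pole 2/3 set g(r) = (r - (2/3))*f(r) = (34*r**2/31 + 8*r - 3/2)/(r - 1/5).
Simple pole: residue = g(a) at a = 2/3, which is 12055/1302.
List the singular points by increasing real part (a conjugate pair: the negative imaginary part first).


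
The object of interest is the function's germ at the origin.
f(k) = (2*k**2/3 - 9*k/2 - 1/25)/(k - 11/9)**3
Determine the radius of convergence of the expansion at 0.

The radius of convergence is 11/9.

Denominator factor (k - 11/9)^3: pole of order 3 at 11/9, modulus 11/9.
The radius of convergence is the smallest modulus among the singular points: 11/9.


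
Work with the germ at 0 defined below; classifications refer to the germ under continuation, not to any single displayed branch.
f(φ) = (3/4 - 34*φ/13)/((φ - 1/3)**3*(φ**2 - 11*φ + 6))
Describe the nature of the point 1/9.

The point is a regular point.

Denominator factors: φ**2 - 11*φ + 6 = 388/81 at φ = 1/9; φ - 1/3 = -2/9 at φ = 1/9 — none vanishes.
So the germ continues analytically to 1/9.


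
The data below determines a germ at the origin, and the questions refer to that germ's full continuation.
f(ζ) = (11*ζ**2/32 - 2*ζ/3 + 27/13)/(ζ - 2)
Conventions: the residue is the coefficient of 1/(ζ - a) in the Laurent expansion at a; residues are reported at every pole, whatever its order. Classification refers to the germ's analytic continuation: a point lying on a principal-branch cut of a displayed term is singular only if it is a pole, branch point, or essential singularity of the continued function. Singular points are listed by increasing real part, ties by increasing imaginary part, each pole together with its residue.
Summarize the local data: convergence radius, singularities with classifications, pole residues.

Radius of convergence at 0: 2.
At 2: a pole of order 1; residue 661/312.

Denominator factor (ζ - 2): pole of order 1 at 2, modulus 2.
The radius of convergence is the smallest modulus among the singular points: 2.
At the order-1 pole 2 set g(ζ) = (ζ - (2))*f(ζ) = 11*ζ**2/32 - 2*ζ/3 + 27/13.
Simple pole: residue = g(a) at a = 2, which is 661/312.


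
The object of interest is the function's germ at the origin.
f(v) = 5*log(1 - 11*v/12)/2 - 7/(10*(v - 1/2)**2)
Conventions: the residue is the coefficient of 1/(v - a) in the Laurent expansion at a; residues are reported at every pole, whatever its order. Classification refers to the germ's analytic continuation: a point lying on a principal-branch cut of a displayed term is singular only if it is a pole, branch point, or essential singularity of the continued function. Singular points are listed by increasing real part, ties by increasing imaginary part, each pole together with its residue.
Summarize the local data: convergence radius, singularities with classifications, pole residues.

Denominator factor (v - 1/2)^2: pole of order 2 at 1/2, modulus 1/2.
Branch term (5/2)*log(1 - v/(12/11)): its argument vanishes at v = 12/11, a logarithmic branch point, modulus 12/11.
The radius of convergence is the smallest modulus among the singular points: 1/2.
The branch term is analytic at 1/2 and contributes nothing to the residue; only the rational part matters.
At the order-2 pole 1/2 set g(v) = (v - (1/2))^2*(rational part) = -7/10.
Order-2 pole: residue = g'(a); g'(1/2) = 0, so the residue is 0.
List the singular points by increasing real part (a conjugate pair: the negative imaginary part first).

Radius of convergence at 0: 1/2.
At 1/2: a pole of order 2; residue 0.
At 12/11: a logarithmic branch point.


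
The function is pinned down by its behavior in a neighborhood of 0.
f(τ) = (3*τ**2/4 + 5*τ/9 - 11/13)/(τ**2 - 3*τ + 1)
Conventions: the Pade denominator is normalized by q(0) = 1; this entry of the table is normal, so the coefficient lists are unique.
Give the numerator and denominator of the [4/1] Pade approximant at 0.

Taylor coefficients needed (expand at 0): a_0 = -11/13, a_1 = -232/117, a_2 = -679/156, a_3 = -5183/468, a_4 = -1126/39, a_5 = -35353/468.
Write the denominator as Q(τ) = 1 + q1*τ. Requiring Q*f - P = O(τ^6) with deg P <= 4 kills the coefficients of τ^5..τ^5 in Q*f:
  τ^5: a_5 + q1*a_4 = 0, i.e. -35353/468 + (-1126/39)*q1 = 0.
Solving this linear system: q1 = -35353/13512.
The numerator is Q*f truncated at degree 4: P0 = a_0 = -11/13; P1 = a_1 + q1*a_0 = 121721/526968; P2 = a_2 + q1*a_1 = 660455/790452; P3 = a_3 + q1*a_2 = 660455/2107872; P4 = a_4 + q1*a_3 = 660455/6323616.

The Pade approximant has numerator coefficients [-11/13, 121721/526968, 660455/790452, 660455/2107872, 660455/6323616]; denominator coefficients [1, -35353/13512].


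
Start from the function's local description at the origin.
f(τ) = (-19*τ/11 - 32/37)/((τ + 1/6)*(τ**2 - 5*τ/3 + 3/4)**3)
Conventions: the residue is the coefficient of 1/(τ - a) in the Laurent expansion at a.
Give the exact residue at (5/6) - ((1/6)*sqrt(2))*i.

The residue is (684774/2791613) - ((1178461305/2791613)*sqrt(2))*i.

The factor τ**2 - 5*τ/3 + 3/4 splits as (τ - a)(τ - a') with a = (5/6) - ((1/6)*sqrt(2))*i, a' = (5/6) + ((1/6)*sqrt(2))*i. At the order-3 pole a set g(τ) = (τ - a)^3*f(τ) = [(-19*τ/11 - 32/37)/(τ + 1/6)] / (τ - a')^3.
Order-3 pole: residue = g''(a)/2; g''((5/6) - ((1/6)*sqrt(2))*i) = (1369548/2791613) - ((2356922610/2791613)*sqrt(2))*i, so the residue is (684774/2791613) - ((1178461305/2791613)*sqrt(2))*i.


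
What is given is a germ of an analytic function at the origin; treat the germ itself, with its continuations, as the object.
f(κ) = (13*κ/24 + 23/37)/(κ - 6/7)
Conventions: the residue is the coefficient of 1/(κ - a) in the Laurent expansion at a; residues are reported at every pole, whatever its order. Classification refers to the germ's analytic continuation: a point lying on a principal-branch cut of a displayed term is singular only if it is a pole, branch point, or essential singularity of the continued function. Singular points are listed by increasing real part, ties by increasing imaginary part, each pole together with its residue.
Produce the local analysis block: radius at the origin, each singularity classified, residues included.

Radius of convergence at 0: 6/7.
At 6/7: a pole of order 1; residue 1125/1036.

Denominator factor (κ - 6/7): pole of order 1 at 6/7, modulus 6/7.
The radius of convergence is the smallest modulus among the singular points: 6/7.
At the order-1 pole 6/7 set g(κ) = (κ - (6/7))*f(κ) = 13*κ/24 + 23/37.
Simple pole: residue = g(a) at a = 6/7, which is 1125/1036.


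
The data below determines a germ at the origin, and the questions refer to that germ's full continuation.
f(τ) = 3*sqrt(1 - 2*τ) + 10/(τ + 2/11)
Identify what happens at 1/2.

The point is an algebraic (square-root) branch point.

The term (3)*sqrt(1 - τ/(1/2)) has argument 1 - 1/2/(1/2) = 0 at 1/2: a square-root (algebraic, two-sheeted) branch point; the remaining terms are analytic or single-valued there.


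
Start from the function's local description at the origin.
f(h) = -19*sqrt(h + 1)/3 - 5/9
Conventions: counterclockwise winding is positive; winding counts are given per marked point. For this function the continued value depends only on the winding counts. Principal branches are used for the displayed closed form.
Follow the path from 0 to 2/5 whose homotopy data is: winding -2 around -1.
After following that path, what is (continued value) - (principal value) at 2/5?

Continued minus principal equals 0.

The rational part is single-valued and drops out of the difference; each branch term changes only by its own monodromy.
(-19/3)*sqrt(1 - h/(-1)): winding -2 is even, the square root returns to the same sheet, contribution 0.
Summing the contributions at h = 2/5 gives 0.


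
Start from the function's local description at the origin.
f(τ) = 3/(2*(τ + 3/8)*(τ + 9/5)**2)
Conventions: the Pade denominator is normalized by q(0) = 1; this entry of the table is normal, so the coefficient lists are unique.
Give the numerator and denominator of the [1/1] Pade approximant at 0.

The Pade approximant has numerator coefficients [100/81, -13250/12393]; denominator coefficients [1, 99/34].

Taylor coefficients needed (expand at 0): a_0 = 100/81, a_1 = -3400/729, a_2 = 1100/81.
Write the denominator as Q(τ) = 1 + q1*τ. Requiring Q*f - P = O(τ^3) with deg P <= 1 kills the coefficients of τ^2..τ^2 in Q*f:
  τ^2: a_2 + q1*a_1 = 0, i.e. 1100/81 + (-3400/729)*q1 = 0.
Solving this linear system: q1 = 99/34.
The numerator is Q*f truncated at degree 1: P0 = a_0 = 100/81; P1 = a_1 + q1*a_0 = -13250/12393.


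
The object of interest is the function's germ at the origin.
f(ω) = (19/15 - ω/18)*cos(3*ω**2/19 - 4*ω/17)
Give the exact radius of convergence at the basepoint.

The radius of convergence is infinite.

The factor cos(3*ω**2/19 - 4*ω/17) is entire and contributes no finite singular point.
The polynomial part has no poles.
No finite singular points: the Taylor series at 0 converges everywhere.


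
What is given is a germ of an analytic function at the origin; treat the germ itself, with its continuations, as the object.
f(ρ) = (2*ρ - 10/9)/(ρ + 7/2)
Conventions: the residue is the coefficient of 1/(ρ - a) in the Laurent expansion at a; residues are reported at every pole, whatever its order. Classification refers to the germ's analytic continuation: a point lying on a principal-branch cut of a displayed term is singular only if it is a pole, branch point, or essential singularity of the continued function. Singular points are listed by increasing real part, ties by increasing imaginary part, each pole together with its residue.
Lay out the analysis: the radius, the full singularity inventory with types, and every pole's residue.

Radius of convergence at 0: 7/2.
At -7/2: a pole of order 1; residue -73/9.

Denominator factor (ρ + 7/2): pole of order 1 at -7/2, modulus 7/2.
The radius of convergence is the smallest modulus among the singular points: 7/2.
At the order-1 pole -7/2 set g(ρ) = (ρ - (-7/2))*f(ρ) = 2*ρ - 10/9.
Simple pole: residue = g(a) at a = -7/2, which is -73/9.


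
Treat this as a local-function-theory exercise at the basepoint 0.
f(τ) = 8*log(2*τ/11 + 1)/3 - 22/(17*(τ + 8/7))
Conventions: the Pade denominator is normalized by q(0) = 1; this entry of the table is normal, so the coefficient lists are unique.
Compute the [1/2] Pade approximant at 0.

The Pade approximant has numerator coefficients [-77/68, 152646773/152340672]; denominator coefficients [1, 312363/746768, -51149429/197146752].

Taylor coefficients needed (expand at 0): a_0 = -77/68, a_1 = 26491/17952, a_2 = -1439231/1579776, a_3 = 318605593/417060864.
Write the denominator as Q(τ) = 1 + q1*τ + q2*τ^2. Requiring Q*f - P = O(τ^4) with deg P <= 1 kills the coefficients of τ^2..τ^3 in Q*f:
  τ^2: a_2 + q1*a_1 + q2*a_0 = 0, i.e. -1439231/1579776 + (26491/17952)*q1 + (-77/68)*q2 = 0.
  τ^3: a_3 + q1*a_2 + q2*a_1 = 0, i.e. 318605593/417060864 + (-1439231/1579776)*q1 + (26491/17952)*q2 = 0.
Solving this linear system: q1 = 312363/746768, q2 = -51149429/197146752.
The numerator is Q*f truncated at degree 1: P0 = a_0 = -77/68; P1 = a_1 + q1*a_0 = 152646773/152340672.


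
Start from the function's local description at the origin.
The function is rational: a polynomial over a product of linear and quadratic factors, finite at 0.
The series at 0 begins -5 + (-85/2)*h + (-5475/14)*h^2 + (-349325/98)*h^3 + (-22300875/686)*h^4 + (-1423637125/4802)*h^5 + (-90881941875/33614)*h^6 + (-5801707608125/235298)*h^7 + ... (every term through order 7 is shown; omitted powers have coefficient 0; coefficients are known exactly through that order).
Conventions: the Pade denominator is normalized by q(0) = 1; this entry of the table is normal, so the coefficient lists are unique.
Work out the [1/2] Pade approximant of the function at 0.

Taylor coefficients needed (read off): a_0 = -5, a_1 = -85/2, a_2 = -5475/14, a_3 = -349325/98.
Write the denominator as Q(h) = 1 + q1*h + q2*h^2. Requiring Q*f - P = O(h^4) with deg P <= 1 kills the coefficients of h^2..h^3 in Q*f:
  h^2: a_2 + q1*a_1 + q2*a_0 = 0, i.e. -5475/14 + (-85/2)*q1 + (-5)*q2 = 0.
  h^3: a_3 + q1*a_2 + q2*a_1 = 0, i.e. -349325/98 + (-5475/14)*q1 + (-85/2)*q2 = 0.
Solving this linear system: q1 = -9425/1169, q2 = -11320/1169.
The numerator is Q*f truncated at degree 1: P0 = a_0 = -5; P1 = a_1 + q1*a_0 = -5115/2338.

The Pade approximant has numerator coefficients [-5, -5115/2338]; denominator coefficients [1, -9425/1169, -11320/1169].


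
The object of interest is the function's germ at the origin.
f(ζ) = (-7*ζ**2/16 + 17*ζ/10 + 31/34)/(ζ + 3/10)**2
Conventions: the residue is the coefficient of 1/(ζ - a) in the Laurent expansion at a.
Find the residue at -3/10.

The residue is 157/80.

At the order-2 pole -3/10 set g(ζ) = (ζ - (-3/10))^2*f(ζ) = -7*ζ**2/16 + 17*ζ/10 + 31/34.
Order-2 pole: residue = g'(a); g'(-3/10) = 157/80, so the residue is 157/80.


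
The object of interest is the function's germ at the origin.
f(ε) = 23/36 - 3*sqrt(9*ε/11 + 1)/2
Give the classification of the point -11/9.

The point is an algebraic (square-root) branch point.

The term (-3/2)*sqrt(1 - ε/(-11/9)) has argument 1 - -11/9/(-11/9) = 0 at -11/9: a square-root (algebraic, two-sheeted) branch point; the remaining terms are analytic or single-valued there.


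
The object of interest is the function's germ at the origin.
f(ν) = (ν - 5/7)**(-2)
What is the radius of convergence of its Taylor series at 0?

Denominator factor (ν - 5/7)^2: pole of order 2 at 5/7, modulus 5/7.
The radius of convergence is the smallest modulus among the singular points: 5/7.

The radius of convergence is 5/7.


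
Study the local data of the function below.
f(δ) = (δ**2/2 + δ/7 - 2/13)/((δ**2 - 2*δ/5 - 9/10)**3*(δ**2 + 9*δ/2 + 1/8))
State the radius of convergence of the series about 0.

The radius of convergence is 9/4 - (1/4)*sqrt(79).

Denominator factor (δ**2 - 2*δ/5 - 9/10)^3: discriminant 94/25, real irrational roots 1/5 + (1/10)*sqrt(94) and 1/5 - (1/10)*sqrt(94); poles of order 3, moduli 1/5 + (1/10)*sqrt(94) and -1/5 + (1/10)*sqrt(94).
Denominator factor (δ**2 + 9*δ/2 + 1/8): discriminant 79/4, real irrational roots -9/4 + (1/4)*sqrt(79) and -9/4 - (1/4)*sqrt(79); poles of order 1, moduli 9/4 - (1/4)*sqrt(79) and 9/4 + (1/4)*sqrt(79).
The radius of convergence is the smallest modulus among the singular points: 9/4 - (1/4)*sqrt(79).


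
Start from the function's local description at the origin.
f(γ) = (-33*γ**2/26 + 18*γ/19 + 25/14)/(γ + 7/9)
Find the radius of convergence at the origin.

The radius of convergence is 7/9.

Denominator factor (γ + 7/9): pole of order 1 at -7/9, modulus 7/9.
The radius of convergence is the smallest modulus among the singular points: 7/9.


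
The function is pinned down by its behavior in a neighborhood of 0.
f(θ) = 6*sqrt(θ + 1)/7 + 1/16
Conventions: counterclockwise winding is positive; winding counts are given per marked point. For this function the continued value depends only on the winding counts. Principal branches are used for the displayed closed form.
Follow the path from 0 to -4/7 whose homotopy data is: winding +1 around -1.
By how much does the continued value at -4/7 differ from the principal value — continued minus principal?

Continued minus principal equals -(12/49)*sqrt(21).

The rational part is single-valued and drops out of the difference; each branch term changes only by its own monodromy.
(6/7)*sqrt(1 - θ/(-1)): winding +1 is odd, the square root flips sign, contributing -2*(6/7)*sqrt(1 - (-4/7)/(-1)) = -2*(6/7)*sqrt(3/7) = -(12/49)*sqrt(21).
Summing the contributions at θ = -4/7 gives -(12/49)*sqrt(21).


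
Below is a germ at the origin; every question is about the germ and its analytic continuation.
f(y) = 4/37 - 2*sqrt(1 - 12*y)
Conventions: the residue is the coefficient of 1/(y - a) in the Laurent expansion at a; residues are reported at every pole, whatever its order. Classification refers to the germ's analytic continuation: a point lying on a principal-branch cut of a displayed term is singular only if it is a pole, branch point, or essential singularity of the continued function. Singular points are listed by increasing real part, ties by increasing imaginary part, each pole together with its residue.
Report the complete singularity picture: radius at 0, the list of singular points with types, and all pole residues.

Radius of convergence at 0: 1/12.
At 1/12: an algebraic (square-root) branch point.

Branch term (-2)*sqrt(1 - y/(1/12)): its argument vanishes at y = 1/12, a square-root branch point, modulus 1/12.
The radius of convergence is the smallest modulus among the singular points: 1/12.


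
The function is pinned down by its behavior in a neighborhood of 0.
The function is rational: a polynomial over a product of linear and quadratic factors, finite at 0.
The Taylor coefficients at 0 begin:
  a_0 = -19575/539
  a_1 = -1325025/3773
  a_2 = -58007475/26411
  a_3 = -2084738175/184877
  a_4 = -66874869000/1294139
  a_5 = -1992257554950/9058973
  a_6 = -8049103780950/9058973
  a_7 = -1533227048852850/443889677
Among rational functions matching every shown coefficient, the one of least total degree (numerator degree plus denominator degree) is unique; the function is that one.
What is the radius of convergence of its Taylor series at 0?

The radius of convergence is 1/3.

No rational of total degree below 6 reproduces all 8 coefficients; solving the [1/5] Pade equations on them gives f(ε) = (29/11 - 2*ε)/((ε - 7/5)**2*(ε - 1/3)**3), whose expansion matches every shown term.
Denominator factor (ε - 7/5)^2: pole of order 2 at 7/5, modulus 7/5.
Denominator factor (ε - 1/3)^3: pole of order 3 at 1/3, modulus 1/3.
The radius of convergence is the smallest modulus among the singular points: 1/3.


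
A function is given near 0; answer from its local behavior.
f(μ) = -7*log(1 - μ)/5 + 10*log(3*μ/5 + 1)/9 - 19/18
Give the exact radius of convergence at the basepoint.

The radius of convergence is 1.

Branch term (10/9)*log(1 - μ/(-5/3)): its argument vanishes at μ = -5/3, a logarithmic branch point, modulus 5/3.
Branch term (-7/5)*log(1 - μ/(1)): its argument vanishes at μ = 1, a logarithmic branch point, modulus 1.
The radius of convergence is the smallest modulus among the singular points: 1.


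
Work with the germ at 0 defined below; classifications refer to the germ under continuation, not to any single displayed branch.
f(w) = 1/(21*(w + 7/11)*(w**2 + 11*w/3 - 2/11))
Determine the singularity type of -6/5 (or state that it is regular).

The point is a regular point.

Denominator factors: w + 7/11 = -31/55 at w = -6/5; w**2 + 11*w/3 - 2/11 = -864/275 at w = -6/5 — none vanishes.
So the germ continues analytically to -6/5.


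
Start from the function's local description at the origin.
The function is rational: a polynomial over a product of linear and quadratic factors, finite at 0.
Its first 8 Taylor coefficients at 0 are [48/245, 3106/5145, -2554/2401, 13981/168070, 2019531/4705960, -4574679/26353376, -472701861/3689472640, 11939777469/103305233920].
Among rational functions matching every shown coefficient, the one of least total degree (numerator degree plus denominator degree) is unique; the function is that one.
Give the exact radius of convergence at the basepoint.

The radius of convergence is (1/3)*sqrt(21).

No rational of total degree below 4 reproduces all 8 coefficients; solving the [2/2] Pade equations on them gives f(α) = (-11*α**2/6 + 14*α/9 + 16/35)/(α**2 + 3*α/4 + 7/3), whose expansion matches every shown term.
Denominator factor (α**2 + 3*α/4 + 7/3): discriminant -421/48, complex-conjugate roots (-3/8) + ((1/24)*sqrt(1263))*i and (-3/8) - ((1/24)*sqrt(1263))*i; poles of order 1, moduli (1/3)*sqrt(21) and (1/3)*sqrt(21).
The radius of convergence is the smallest modulus among the singular points: (1/3)*sqrt(21).


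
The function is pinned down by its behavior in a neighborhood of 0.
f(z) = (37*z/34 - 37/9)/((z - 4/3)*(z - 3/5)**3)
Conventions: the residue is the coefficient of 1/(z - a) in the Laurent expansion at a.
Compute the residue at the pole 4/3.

At the order-1 pole 4/3 set g(z) = (z - (4/3))*f(z) = (37*z/34 - 37/9)/(z - 3/5)**3.
Simple pole: residue = g(a) at a = 4/3, which is -13875/2057.

The residue is -13875/2057.


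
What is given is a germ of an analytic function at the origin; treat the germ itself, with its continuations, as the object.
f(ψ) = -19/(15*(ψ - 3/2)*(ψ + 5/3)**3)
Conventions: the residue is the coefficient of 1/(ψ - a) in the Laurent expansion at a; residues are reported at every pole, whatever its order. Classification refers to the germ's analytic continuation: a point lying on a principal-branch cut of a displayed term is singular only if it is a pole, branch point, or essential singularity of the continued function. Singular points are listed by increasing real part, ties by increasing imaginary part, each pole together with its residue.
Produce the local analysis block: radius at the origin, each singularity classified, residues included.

Radius of convergence at 0: 3/2.
At -5/3: a pole of order 3; residue 72/1805.
At 3/2: a pole of order 1; residue -72/1805.

Denominator factor (ψ - 3/2): pole of order 1 at 3/2, modulus 3/2.
Denominator factor (ψ + 5/3)^3: pole of order 3 at -5/3, modulus 5/3.
The radius of convergence is the smallest modulus among the singular points: 3/2.
At the order-3 pole -5/3 set g(ψ) = (ψ - (-5/3))^3*f(ψ) = -19/(15*(ψ - 3/2)).
Order-3 pole: residue = g''(a)/2; g''(-5/3) = 144/1805, so the residue is 72/1805.
At the order-1 pole 3/2 set g(ψ) = (ψ - (3/2))*f(ψ) = -19/(15*(ψ + 5/3)**3).
Simple pole: residue = g(a) at a = 3/2, which is -72/1805.
List the singular points by increasing real part (a conjugate pair: the negative imaginary part first).


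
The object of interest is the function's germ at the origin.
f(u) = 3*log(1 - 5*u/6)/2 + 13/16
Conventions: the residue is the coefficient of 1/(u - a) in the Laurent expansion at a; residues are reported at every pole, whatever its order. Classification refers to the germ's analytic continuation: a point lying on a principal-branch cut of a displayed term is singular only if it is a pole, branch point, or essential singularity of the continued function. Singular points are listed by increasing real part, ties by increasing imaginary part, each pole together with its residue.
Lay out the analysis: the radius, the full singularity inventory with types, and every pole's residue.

Branch term (3/2)*log(1 - u/(6/5)): its argument vanishes at u = 6/5, a logarithmic branch point, modulus 6/5.
The radius of convergence is the smallest modulus among the singular points: 6/5.

Radius of convergence at 0: 6/5.
At 6/5: a logarithmic branch point.


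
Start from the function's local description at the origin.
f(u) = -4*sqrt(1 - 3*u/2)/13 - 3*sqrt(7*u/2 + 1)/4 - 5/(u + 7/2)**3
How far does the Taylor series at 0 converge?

Denominator factor (u + 7/2)^3: pole of order 3 at -7/2, modulus 7/2.
Branch term (-3/4)*sqrt(1 - u/(-2/7)): its argument vanishes at u = -2/7, a square-root branch point, modulus 2/7.
Branch term (-4/13)*sqrt(1 - u/(2/3)): its argument vanishes at u = 2/3, a square-root branch point, modulus 2/3.
The radius of convergence is the smallest modulus among the singular points: 2/7.

The radius of convergence is 2/7.


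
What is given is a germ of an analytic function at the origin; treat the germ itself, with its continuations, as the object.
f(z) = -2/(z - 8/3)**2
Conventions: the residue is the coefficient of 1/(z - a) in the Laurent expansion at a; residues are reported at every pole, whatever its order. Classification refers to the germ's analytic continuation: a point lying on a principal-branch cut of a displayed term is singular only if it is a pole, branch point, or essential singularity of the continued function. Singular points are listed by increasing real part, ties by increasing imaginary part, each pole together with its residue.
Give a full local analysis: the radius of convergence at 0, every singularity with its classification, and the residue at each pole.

Radius of convergence at 0: 8/3.
At 8/3: a pole of order 2; residue 0.

Denominator factor (z - 8/3)^2: pole of order 2 at 8/3, modulus 8/3.
The radius of convergence is the smallest modulus among the singular points: 8/3.
At the order-2 pole 8/3 set g(z) = (z - (8/3))^2*f(z) = -2.
Order-2 pole: residue = g'(a); g'(8/3) = 0, so the residue is 0.


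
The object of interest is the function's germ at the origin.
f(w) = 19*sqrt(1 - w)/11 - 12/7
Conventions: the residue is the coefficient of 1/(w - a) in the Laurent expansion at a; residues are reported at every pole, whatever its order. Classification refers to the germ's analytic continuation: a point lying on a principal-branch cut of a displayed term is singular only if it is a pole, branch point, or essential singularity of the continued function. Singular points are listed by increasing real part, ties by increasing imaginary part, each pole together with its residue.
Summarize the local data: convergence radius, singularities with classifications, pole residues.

Radius of convergence at 0: 1.
At 1: an algebraic (square-root) branch point.

Branch term (19/11)*sqrt(1 - w/(1)): its argument vanishes at w = 1, a square-root branch point, modulus 1.
The radius of convergence is the smallest modulus among the singular points: 1.


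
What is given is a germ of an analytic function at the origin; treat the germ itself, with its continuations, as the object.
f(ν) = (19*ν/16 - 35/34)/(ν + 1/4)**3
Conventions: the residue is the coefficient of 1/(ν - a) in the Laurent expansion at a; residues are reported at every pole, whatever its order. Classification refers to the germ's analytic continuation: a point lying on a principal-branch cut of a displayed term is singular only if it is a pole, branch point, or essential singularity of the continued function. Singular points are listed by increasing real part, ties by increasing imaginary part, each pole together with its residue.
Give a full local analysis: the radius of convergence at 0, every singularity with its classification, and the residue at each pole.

Denominator factor (ν + 1/4)^3: pole of order 3 at -1/4, modulus 1/4.
The radius of convergence is the smallest modulus among the singular points: 1/4.
At the order-3 pole -1/4 set g(ν) = (ν - (-1/4))^3*f(ν) = 19*ν/16 - 35/34.
Order-3 pole: residue = g''(a)/2; g''(-1/4) = 0, so the residue is 0.

Radius of convergence at 0: 1/4.
At -1/4: a pole of order 3; residue 0.


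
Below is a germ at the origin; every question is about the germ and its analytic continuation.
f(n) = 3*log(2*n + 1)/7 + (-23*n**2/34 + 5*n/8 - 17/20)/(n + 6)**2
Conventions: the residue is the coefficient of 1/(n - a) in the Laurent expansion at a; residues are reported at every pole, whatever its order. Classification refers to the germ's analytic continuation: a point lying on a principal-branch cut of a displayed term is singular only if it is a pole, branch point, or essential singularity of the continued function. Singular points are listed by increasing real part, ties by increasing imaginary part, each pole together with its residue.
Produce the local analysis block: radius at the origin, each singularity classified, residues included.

Radius of convergence at 0: 1/2.
At -6: a pole of order 2; residue 1189/136.
At -1/2: a logarithmic branch point.

Denominator factor (n + 6)^2: pole of order 2 at -6, modulus 6.
Branch term (3/7)*log(1 - n/(-1/2)): its argument vanishes at n = -1/2, a logarithmic branch point, modulus 1/2.
The radius of convergence is the smallest modulus among the singular points: 1/2.
The branch term is analytic at -6 and contributes nothing to the residue; only the rational part matters.
At the order-2 pole -6 set g(n) = (n - (-6))^2*(rational part) = -23*n**2/34 + 5*n/8 - 17/20.
Order-2 pole: residue = g'(a); g'(-6) = 1189/136, so the residue is 1189/136.
List the singular points by increasing real part (a conjugate pair: the negative imaginary part first).


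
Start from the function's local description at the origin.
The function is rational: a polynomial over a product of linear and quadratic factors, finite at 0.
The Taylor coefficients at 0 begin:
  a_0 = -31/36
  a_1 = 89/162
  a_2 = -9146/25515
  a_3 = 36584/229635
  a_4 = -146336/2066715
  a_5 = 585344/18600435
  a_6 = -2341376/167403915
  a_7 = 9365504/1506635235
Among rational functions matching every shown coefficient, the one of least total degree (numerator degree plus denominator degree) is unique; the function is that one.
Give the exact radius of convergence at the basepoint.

The radius of convergence is 9/4.

No rational of total degree below 3 reproduces all 8 coefficients; solving the [2/1] Pade equations on them gives f(β) = (-9*β**2/35 + 3*β/8 - 31/16)/(β + 9/4), whose expansion matches every shown term.
Denominator factor (β + 9/4): pole of order 1 at -9/4, modulus 9/4.
The radius of convergence is the smallest modulus among the singular points: 9/4.


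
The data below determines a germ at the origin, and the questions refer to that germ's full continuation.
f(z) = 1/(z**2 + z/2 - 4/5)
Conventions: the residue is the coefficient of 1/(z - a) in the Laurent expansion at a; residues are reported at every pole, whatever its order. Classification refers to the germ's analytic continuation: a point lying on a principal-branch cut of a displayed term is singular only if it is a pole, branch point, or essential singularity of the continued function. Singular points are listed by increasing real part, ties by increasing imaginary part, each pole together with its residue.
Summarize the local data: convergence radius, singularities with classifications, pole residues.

Radius of convergence at 0: -1/4 + (1/20)*sqrt(345).
At -1/4 - (1/20)*sqrt(345): a pole of order 1; residue -(2/69)*sqrt(345).
At -1/4 + (1/20)*sqrt(345): a pole of order 1; residue (2/69)*sqrt(345).

Denominator factor (z**2 + z/2 - 4/5): discriminant 69/20, real irrational roots -1/4 + (1/20)*sqrt(345) and -1/4 - (1/20)*sqrt(345); poles of order 1, moduli -1/4 + (1/20)*sqrt(345) and 1/4 + (1/20)*sqrt(345).
The radius of convergence is the smallest modulus among the singular points: -1/4 + (1/20)*sqrt(345).
The factor z**2 + z/2 - 4/5 splits as (z - a)(z - a') with a = -1/4 - (1/20)*sqrt(345), a' = -1/4 + (1/20)*sqrt(345). At the order-1 pole a set g(z) = (z - a)*f(z) = [1] / (z - a').
Simple pole: residue = g(a) at a = -1/4 - (1/20)*sqrt(345), which is -(2/69)*sqrt(345).
The factor z**2 + z/2 - 4/5 splits as (z - a)(z - a') with a = -1/4 + (1/20)*sqrt(345), a' = -1/4 - (1/20)*sqrt(345). At the order-1 pole a set g(z) = (z - a)*f(z) = [1] / (z - a').
Simple pole: residue = g(a) at a = -1/4 + (1/20)*sqrt(345), which is (2/69)*sqrt(345).
List the singular points by increasing real part (a conjugate pair: the negative imaginary part first).


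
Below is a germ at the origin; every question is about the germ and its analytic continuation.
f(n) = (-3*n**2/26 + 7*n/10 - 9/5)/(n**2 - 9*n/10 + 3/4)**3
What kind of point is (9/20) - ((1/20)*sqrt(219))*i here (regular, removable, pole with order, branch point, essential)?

The point is a pole of order 3.

The denominator factor n**2 - 9*n/10 + 3/4 vanishes at (9/20) - ((1/20)*sqrt(219))*i and appears to the power 3; the numerator there equals (-1503/1040) - ((31/1040)*sqrt(219))*i, nonzero, and no other factor vanishes.
Hence a pole whose order is the multiplicity, 3.


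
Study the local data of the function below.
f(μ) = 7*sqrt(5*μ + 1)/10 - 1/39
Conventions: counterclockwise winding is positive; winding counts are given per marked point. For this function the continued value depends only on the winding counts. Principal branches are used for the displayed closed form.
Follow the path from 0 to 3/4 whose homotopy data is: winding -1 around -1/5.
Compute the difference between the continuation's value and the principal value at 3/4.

The rational part is single-valued and drops out of the difference; each branch term changes only by its own monodromy.
(7/10)*sqrt(1 - μ/(-1/5)): winding -1 is odd, the square root flips sign, contributing -2*(7/10)*sqrt(1 - (3/4)/(-1/5)) = -2*(7/10)*sqrt(19/4) = -(7/10)*sqrt(19).
Summing the contributions at μ = 3/4 gives -(7/10)*sqrt(19).

Continued minus principal equals -(7/10)*sqrt(19).


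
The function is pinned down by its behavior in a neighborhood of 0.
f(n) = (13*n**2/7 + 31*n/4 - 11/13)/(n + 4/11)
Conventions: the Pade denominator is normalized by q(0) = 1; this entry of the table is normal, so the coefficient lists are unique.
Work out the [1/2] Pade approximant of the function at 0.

Taylor coefficients needed (expand at 0): a_0 = -121/52, a_1 = 1441/52, a_2 = -103521/1456, a_3 = 1138731/5824.
Write the denominator as Q(n) = 1 + q1*n + q2*n^2. Requiring Q*f - P = O(n^4) with deg P <= 1 kills the coefficients of n^2..n^3 in Q*f:
  n^2: a_2 + q1*a_1 + q2*a_0 = 0, i.e. -103521/1456 + (1441/52)*q1 + (-121/52)*q2 = 0.
  n^3: a_3 + q1*a_2 + q2*a_1 = 0, i.e. 1138731/5824 + (-103521/1456)*q1 + (1441/52)*q2 = 0.
Solving this linear system: q1 = 291741/115996, q2 = -122343/202993.
The numerator is Q*f truncated at degree 1: P0 = a_0 = -121/52; P1 = a_1 + q1*a_0 = 10142275/463984.

The Pade approximant has numerator coefficients [-121/52, 10142275/463984]; denominator coefficients [1, 291741/115996, -122343/202993].


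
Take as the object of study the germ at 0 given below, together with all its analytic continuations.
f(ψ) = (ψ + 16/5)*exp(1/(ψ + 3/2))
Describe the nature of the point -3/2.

The exponent 1/(ψ - (-3/2)) has a pole at -3/2, so exp(1/(ψ - (-3/2))) takes every nonzero value near it: an essential singularity (not a pole of any order).

The point is an essential singularity.


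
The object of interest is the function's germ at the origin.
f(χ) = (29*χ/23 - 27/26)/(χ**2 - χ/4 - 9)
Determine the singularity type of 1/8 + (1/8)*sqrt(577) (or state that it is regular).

The denominator factor χ**2 - χ/4 - 9 vanishes at 1/8 + (1/8)*sqrt(577) and appears to the power 1; the numerator there equals -2107/2392 + (29/184)*sqrt(577), nonzero, and no other factor vanishes.
Hence a pole whose order is the multiplicity, 1.

The point is a pole of order 1.


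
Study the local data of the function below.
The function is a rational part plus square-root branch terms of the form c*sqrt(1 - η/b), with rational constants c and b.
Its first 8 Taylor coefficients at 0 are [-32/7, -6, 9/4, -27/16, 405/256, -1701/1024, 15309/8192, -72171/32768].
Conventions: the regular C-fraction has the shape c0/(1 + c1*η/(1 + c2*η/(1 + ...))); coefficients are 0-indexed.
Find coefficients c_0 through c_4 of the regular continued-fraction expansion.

Taylor coefficients (read off): a_0 = -32/7, a_1 = -6, a_2 = 9/4, a_3 = -27/16, a_4 = 405/256.
c0 = a_0 = -32/7. Peel one level at a time: if S = 1 + c*η/S' with S'(0) = 1, then c is the η-coefficient of S and S' = c*η/(S - 1).
S_1 = c0/f = 1 + (-21/16)*η + (567/256)*η^2 + ...; c1 = -21/16.
S_2 = c1*η/(S_1 - 1) = 1 + (27/16)*η + (-9/64)*η^2 + ...; c2 = 27/16.
S_3 = c2*η/(S_2 - 1) = 1 + (1/12)*η + (-1/18)*η^2 + ...; c3 = 1/12.
S_4 = c3*η/(S_3 - 1) = 1 + (2/3)*η + ...; c4 = 2/3.

The regular C-fraction coefficients are [-32/7, -21/16, 27/16, 1/12, 2/3].


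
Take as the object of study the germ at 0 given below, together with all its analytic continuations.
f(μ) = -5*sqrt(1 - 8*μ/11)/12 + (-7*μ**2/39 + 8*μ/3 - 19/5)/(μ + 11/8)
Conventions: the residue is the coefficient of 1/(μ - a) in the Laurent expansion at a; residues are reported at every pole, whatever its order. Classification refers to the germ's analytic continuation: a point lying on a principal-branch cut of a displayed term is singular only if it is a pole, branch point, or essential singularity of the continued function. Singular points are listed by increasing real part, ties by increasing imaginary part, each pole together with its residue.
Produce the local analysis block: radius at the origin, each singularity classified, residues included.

Radius of convergence at 0: 11/8.
At -11/8: a pole of order 1; residue -32473/4160.
At 11/8: an algebraic (square-root) branch point.

Denominator factor (μ + 11/8): pole of order 1 at -11/8, modulus 11/8.
Branch term (-5/12)*sqrt(1 - μ/(11/8)): its argument vanishes at μ = 11/8, a square-root branch point, modulus 11/8.
The radius of convergence is the smallest modulus among the singular points: 11/8.
The branch term is analytic at -11/8 and contributes nothing to the residue; only the rational part matters.
At the order-1 pole -11/8 set g(μ) = (μ - (-11/8))*(rational part) = -7*μ**2/39 + 8*μ/3 - 19/5.
Simple pole: residue = g(a) at a = -11/8, which is -32473/4160.
List the singular points by increasing real part (a conjugate pair: the negative imaginary part first).


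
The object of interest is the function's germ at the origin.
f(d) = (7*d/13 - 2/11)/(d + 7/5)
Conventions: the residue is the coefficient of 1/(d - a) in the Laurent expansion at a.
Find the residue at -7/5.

The residue is -669/715.

At the order-1 pole -7/5 set g(d) = (d - (-7/5))*f(d) = 7*d/13 - 2/11.
Simple pole: residue = g(a) at a = -7/5, which is -669/715.


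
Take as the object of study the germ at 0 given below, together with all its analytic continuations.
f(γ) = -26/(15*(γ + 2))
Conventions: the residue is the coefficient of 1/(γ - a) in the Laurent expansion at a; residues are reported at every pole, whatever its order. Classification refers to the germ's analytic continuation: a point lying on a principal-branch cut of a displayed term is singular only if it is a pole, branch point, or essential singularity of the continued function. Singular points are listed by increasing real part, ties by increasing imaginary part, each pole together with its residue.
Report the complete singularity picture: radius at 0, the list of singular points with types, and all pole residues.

Radius of convergence at 0: 2.
At -2: a pole of order 1; residue -26/15.

Denominator factor (γ + 2): pole of order 1 at -2, modulus 2.
The radius of convergence is the smallest modulus among the singular points: 2.
At the order-1 pole -2 set g(γ) = (γ - (-2))*f(γ) = -26/15.
Simple pole: residue = g(a) at a = -2, which is -26/15.
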